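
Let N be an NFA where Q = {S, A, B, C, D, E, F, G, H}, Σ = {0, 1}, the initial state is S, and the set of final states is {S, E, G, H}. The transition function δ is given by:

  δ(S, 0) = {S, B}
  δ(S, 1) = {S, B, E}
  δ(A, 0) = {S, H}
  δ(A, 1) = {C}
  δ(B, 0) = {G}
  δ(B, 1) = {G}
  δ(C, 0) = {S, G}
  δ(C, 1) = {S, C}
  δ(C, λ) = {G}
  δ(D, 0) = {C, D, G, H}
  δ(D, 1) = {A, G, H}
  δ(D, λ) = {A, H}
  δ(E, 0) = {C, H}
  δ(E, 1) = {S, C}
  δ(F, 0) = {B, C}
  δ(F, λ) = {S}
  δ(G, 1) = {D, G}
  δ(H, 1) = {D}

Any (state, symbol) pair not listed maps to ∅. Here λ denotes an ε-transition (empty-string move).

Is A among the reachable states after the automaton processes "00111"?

Yes

Start in {S}.
Read '0': {S} → {S, B}.
Read '0': {S, B} → {S, B, G}.
Read '1': {S, B, G} → {S, A, B, D, E, G, H}.
Read '1': {S, A, B, D, E, G, H} → {S, A, B, C, D, E, G, H}.
Read '1': {S, A, B, C, D, E, G, H} → {S, A, B, C, D, E, G, H}.
State A is in {S, A, B, C, D, E, G, H}.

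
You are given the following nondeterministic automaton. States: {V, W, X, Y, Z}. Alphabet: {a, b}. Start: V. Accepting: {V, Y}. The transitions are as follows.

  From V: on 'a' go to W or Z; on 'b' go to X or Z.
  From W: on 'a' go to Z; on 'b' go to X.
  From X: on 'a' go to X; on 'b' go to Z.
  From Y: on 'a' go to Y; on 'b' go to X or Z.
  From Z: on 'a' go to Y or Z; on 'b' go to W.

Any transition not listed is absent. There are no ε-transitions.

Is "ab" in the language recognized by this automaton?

No

Start in {V}.
Read 'a': {V} → {W, Z}.
Read 'b': {W, Z} → {W, X}.
The final set {W, X} contains no accepting state.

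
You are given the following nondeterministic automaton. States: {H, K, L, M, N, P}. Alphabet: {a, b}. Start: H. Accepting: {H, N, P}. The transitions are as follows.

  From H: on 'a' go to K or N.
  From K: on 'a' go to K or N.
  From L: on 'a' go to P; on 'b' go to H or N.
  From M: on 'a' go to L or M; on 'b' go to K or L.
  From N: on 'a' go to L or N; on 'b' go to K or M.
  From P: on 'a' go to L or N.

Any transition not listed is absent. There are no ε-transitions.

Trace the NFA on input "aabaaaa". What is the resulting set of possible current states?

{K, L, M, N, P}

Start in {H}.
Read 'a': H→{K, N}; now {K, N}.
Read 'a': K→{K, N}, N→{L, N}; now {K, L, N}.
Read 'b': K→∅, L→{H, N}, N→{K, M}; now {H, K, M, N}.
Read 'a': H→{K, N}, K→{K, N}, M→{L, M}, N→{L, N}; now {K, L, M, N}.
Read 'a': K→{K, N}, L→{P}, M→{L, M}, N→{L, N}; now {K, L, M, N, P}.
Read 'a': K→{K, N}, L→{P}, M→{L, M}, N→{L, N}, P→{L, N}; now {K, L, M, N, P}.
Read 'a': K→{K, N}, L→{P}, M→{L, M}, N→{L, N}, P→{L, N}; now {K, L, M, N, P}.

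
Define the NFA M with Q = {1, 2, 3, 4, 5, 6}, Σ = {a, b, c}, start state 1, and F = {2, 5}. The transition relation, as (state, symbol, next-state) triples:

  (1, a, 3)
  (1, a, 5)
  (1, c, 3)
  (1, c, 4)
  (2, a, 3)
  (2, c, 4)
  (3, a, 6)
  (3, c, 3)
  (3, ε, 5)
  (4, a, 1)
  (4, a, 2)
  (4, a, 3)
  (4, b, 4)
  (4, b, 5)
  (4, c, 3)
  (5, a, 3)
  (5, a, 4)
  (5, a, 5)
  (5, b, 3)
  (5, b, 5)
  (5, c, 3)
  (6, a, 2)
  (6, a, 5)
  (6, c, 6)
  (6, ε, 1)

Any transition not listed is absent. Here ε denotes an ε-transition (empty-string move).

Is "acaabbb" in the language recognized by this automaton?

Yes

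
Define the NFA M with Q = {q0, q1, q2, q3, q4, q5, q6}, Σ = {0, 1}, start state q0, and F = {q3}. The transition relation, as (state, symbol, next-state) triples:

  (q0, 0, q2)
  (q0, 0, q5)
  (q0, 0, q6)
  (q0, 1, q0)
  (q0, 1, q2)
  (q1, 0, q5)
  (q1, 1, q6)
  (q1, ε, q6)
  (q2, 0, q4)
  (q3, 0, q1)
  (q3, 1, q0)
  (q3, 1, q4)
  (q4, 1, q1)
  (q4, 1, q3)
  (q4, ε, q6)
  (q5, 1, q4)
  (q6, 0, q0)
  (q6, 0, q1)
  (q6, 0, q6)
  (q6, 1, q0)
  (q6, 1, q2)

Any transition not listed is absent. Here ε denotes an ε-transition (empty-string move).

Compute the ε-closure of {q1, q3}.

{q1, q3, q6}

Begin with {q1, q3}.
ε-move q1 → q6; add q6.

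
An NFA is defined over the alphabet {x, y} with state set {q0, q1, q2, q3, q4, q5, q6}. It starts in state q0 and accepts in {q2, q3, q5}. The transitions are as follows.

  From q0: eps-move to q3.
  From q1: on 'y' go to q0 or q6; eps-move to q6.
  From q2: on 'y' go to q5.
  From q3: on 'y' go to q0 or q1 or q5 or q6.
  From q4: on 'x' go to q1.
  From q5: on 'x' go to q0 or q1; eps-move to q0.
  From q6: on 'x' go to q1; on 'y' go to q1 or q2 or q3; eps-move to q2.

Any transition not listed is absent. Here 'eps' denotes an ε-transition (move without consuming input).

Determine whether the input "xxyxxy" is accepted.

No

Start: ε-closure({q0}) = {q0, q3}.
Read 'x': q0→∅, q3→∅; now ∅.
The set is empty and remains empty for the remaining 5 symbols.
The final set ∅ contains no accepting state.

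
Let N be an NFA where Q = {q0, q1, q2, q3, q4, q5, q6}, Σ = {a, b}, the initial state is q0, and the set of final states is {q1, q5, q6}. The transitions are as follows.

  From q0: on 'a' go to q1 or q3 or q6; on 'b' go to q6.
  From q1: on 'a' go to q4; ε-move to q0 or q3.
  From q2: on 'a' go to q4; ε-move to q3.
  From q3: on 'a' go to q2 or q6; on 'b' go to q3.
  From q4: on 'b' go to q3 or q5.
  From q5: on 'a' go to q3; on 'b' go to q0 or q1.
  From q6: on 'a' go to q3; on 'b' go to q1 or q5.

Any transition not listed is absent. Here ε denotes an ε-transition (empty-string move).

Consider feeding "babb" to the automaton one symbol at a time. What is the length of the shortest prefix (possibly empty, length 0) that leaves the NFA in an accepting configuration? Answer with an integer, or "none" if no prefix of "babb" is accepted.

Start in {q0}.
Read 'b': q0→{q6}; now {q6}.
None of the earlier sets intersect F, but {q6} does.

1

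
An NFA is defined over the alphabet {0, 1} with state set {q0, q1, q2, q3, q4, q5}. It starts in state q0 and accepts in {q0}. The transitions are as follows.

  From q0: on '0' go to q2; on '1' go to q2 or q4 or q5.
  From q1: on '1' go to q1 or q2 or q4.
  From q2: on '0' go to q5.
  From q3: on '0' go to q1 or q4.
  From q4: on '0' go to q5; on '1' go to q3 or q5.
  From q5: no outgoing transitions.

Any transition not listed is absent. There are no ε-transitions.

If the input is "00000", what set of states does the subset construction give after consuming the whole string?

∅

Start in {q0}.
Read '0': {q0} → {q2}.
Read '0': {q2} → {q5}.
Read '0': {q5} → ∅.
The set is empty and remains empty for the remaining 2 symbols.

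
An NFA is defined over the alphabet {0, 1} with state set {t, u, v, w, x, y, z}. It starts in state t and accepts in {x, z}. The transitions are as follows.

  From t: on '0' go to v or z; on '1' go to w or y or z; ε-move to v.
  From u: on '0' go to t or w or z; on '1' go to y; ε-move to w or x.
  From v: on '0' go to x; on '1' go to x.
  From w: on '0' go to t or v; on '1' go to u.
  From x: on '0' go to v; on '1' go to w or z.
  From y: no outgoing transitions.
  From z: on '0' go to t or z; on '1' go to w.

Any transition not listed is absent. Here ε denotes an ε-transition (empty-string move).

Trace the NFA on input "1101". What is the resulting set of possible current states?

Start: ε-closure({t}) = {t, v}.
Read '1': t→{w, y, z}, v→{x}; now {w, x, y, z}.
Read '1': w→{u}, x→{w, z}, y→∅, z→{w}; union {u, w, z}; ε-closure = {u, w, x, z}.
Read '0': u→{t, w, z}, w→{t, v}, x→{v}, z→{t, z}; now {t, v, w, z}.
Read '1': t→{w, y, z}, v→{x}, w→{u}, z→{w}; now {u, w, x, y, z}.

{u, w, x, y, z}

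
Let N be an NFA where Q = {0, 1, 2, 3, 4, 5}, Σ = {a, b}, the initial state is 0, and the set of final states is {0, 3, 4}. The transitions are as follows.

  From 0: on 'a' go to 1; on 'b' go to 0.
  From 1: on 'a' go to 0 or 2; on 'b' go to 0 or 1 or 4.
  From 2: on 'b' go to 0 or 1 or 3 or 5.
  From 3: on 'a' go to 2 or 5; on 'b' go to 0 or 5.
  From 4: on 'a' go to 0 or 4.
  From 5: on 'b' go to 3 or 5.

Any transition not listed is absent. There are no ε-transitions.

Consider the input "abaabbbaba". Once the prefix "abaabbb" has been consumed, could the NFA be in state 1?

Yes

Start in {0}.
Read 'a': {0} → {1}.
Read 'b': {1} → {0, 1, 4}.
Read 'a': {0, 1, 4} → {0, 1, 2, 4}.
Read 'a': {0, 1, 2, 4} → {0, 1, 2, 4}.
Read 'b': {0, 1, 2, 4} → {0, 1, 3, 4, 5}.
Read 'b': {0, 1, 3, 4, 5} → {0, 1, 3, 4, 5}.
Read 'b': {0, 1, 3, 4, 5} → {0, 1, 3, 4, 5}.
State 1 is in {0, 1, 3, 4, 5}.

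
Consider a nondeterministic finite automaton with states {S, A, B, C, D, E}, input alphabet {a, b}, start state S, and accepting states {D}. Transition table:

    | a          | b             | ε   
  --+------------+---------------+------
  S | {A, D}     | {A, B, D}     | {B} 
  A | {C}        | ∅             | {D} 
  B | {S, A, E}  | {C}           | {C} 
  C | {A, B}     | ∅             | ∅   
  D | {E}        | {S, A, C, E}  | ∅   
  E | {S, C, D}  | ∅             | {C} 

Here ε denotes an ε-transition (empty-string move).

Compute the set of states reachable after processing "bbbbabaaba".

{S, A, B, C, D, E}

Start: ε-closure({S}) = {S, B, C}.
Read 'b': S→{A, B, D}, B→{C}, C→∅; now {A, B, C, D}.
Read 'b': A→∅, B→{C}, C→∅, D→{S, A, C, E}; union {S, A, C, E}; ε-closure = {S, A, B, C, D, E}.
Read 'b': S→{A, B, D}, A→∅, B→{C}, C→∅, D→{S, A, C, E}, E→∅; now {S, A, B, C, D, E}.
Read 'b': S→{A, B, D}, A→∅, B→{C}, C→∅, D→{S, A, C, E}, E→∅; now {S, A, B, C, D, E}.
Read 'a': S→{A, D}, A→{C}, B→{S, A, E}, C→{A, B}, D→{E}, E→{S, C, D}; now {S, A, B, C, D, E}.
Read 'b': S→{A, B, D}, A→∅, B→{C}, C→∅, D→{S, A, C, E}, E→∅; now {S, A, B, C, D, E}.
Read 'a': S→{A, D}, A→{C}, B→{S, A, E}, C→{A, B}, D→{E}, E→{S, C, D}; now {S, A, B, C, D, E}.
Read 'a': S→{A, D}, A→{C}, B→{S, A, E}, C→{A, B}, D→{E}, E→{S, C, D}; now {S, A, B, C, D, E}.
Read 'b': S→{A, B, D}, A→∅, B→{C}, C→∅, D→{S, A, C, E}, E→∅; now {S, A, B, C, D, E}.
Read 'a': S→{A, D}, A→{C}, B→{S, A, E}, C→{A, B}, D→{E}, E→{S, C, D}; now {S, A, B, C, D, E}.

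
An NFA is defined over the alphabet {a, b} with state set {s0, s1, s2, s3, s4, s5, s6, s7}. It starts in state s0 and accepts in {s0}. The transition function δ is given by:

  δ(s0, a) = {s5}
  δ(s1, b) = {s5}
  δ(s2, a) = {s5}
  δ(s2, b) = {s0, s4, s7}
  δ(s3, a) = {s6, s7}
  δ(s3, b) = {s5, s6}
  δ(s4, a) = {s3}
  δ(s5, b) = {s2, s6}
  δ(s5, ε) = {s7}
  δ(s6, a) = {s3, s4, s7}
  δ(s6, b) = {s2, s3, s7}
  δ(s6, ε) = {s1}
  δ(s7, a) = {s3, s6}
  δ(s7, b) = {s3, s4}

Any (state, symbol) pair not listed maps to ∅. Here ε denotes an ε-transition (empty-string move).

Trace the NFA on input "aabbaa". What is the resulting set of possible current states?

{s1, s3, s4, s6, s7}

Start in {s0}.
Read 'a': s0→{s5}; union {s5}; ε-closure = {s5, s7}.
Read 'a': s5→∅, s7→{s3, s6}; union {s3, s6}; ε-closure = {s1, s3, s6}.
Read 'b': s1→{s5}, s3→{s5, s6}, s6→{s2, s3, s7}; union {s2, s3, s5, s6, s7}; ε-closure = {s1, s2, s3, s5, s6, s7}.
Read 'b': s1→{s5}, s2→{s0, s4, s7}, s3→{s5, s6}, s5→{s2, s6}, s6→{s2, s3, s7}, s7→{s3, s4}; union {s0, s2, s3, s4, s5, s6, s7}; ε-closure = {s0, s1, s2, s3, s4, s5, s6, s7}.
Read 'a': s0→{s5}, s1→∅, s2→{s5}, s3→{s6, s7}, s4→{s3}, s5→∅, s6→{s3, s4, s7}, s7→{s3, s6}; union {s3, s4, s5, s6, s7}; ε-closure = {s1, s3, s4, s5, s6, s7}.
Read 'a': s1→∅, s3→{s6, s7}, s4→{s3}, s5→∅, s6→{s3, s4, s7}, s7→{s3, s6}; union {s3, s4, s6, s7}; ε-closure = {s1, s3, s4, s6, s7}.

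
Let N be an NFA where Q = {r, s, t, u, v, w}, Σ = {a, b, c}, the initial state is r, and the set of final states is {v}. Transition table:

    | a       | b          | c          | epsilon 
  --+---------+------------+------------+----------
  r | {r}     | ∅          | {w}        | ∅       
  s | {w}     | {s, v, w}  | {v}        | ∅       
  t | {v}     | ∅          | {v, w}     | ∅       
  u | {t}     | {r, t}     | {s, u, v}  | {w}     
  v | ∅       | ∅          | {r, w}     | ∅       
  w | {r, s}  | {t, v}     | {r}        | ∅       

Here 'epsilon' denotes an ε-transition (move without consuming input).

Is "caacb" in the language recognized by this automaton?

Yes

Start in {r}.
Read 'c': {r} → {w}.
Read 'a': {w} → {r, s}.
Read 'a': {r, s} → {r, w}.
Read 'c': {r, w} → {r, w}.
Read 'b': {r, w} → {t, v}.
The final set {t, v} contains the accepting state v.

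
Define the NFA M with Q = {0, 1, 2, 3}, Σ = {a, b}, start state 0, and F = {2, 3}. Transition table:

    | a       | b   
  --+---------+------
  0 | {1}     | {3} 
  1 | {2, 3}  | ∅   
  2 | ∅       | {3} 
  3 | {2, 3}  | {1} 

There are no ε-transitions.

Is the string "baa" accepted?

Yes

Start in {0}.
Read 'b': 0→{3}; now {3}.
Read 'a': 3→{2, 3}; now {2, 3}.
Read 'a': 2→∅, 3→{2, 3}; now {2, 3}.
The final set {2, 3} contains the accepting states 2, 3.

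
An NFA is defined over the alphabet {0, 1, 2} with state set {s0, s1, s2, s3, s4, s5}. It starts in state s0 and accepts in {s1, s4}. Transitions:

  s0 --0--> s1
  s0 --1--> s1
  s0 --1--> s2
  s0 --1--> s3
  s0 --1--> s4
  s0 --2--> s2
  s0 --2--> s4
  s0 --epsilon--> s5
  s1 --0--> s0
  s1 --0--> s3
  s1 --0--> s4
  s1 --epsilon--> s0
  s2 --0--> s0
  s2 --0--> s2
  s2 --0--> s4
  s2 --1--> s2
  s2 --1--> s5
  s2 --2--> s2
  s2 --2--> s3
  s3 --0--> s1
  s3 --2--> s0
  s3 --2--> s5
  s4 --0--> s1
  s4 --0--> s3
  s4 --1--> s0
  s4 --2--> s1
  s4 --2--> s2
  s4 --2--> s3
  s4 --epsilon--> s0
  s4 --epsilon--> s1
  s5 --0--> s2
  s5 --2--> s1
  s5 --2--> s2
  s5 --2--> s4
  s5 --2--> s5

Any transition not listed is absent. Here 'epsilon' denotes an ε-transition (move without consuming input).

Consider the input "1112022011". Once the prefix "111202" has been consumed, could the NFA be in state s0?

Start: ε-closure({s0}) = {s0, s5}.
Read '1': {s0, s5} → {s0, s1, s2, s3, s4, s5}.
Read '1': {s0, s1, s2, s3, s4, s5} → {s0, s1, s2, s3, s4, s5}.
Read '1': {s0, s1, s2, s3, s4, s5} → {s0, s1, s2, s3, s4, s5}.
Read '2': {s0, s1, s2, s3, s4, s5} → {s0, s1, s2, s3, s4, s5}.
Read '0': {s0, s1, s2, s3, s4, s5} → {s0, s1, s2, s3, s4, s5}.
Read '2': {s0, s1, s2, s3, s4, s5} → {s0, s1, s2, s3, s4, s5}.
State s0 is in {s0, s1, s2, s3, s4, s5}.

Yes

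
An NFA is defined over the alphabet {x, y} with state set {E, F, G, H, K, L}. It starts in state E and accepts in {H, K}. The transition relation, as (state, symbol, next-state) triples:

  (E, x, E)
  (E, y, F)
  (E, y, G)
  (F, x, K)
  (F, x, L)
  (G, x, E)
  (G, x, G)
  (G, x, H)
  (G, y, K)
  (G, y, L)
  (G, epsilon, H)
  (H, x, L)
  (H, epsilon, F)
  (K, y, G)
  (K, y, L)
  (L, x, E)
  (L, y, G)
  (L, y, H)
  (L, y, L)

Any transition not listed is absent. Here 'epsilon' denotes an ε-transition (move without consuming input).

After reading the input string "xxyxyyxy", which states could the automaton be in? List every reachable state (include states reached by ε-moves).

Start in {E}.
Read 'x': {E} → {E}.
Read 'x': {E} → {E}.
Read 'y': {E} → {F, G, H}.
Read 'x': {F, G, H} → {E, F, G, H, K, L}.
Read 'y': {E, F, G, H, K, L} → {F, G, H, K, L}.
Read 'y': {F, G, H, K, L} → {F, G, H, K, L}.
Read 'x': {F, G, H, K, L} → {E, F, G, H, K, L}.
Read 'y': {E, F, G, H, K, L} → {F, G, H, K, L}.

{F, G, H, K, L}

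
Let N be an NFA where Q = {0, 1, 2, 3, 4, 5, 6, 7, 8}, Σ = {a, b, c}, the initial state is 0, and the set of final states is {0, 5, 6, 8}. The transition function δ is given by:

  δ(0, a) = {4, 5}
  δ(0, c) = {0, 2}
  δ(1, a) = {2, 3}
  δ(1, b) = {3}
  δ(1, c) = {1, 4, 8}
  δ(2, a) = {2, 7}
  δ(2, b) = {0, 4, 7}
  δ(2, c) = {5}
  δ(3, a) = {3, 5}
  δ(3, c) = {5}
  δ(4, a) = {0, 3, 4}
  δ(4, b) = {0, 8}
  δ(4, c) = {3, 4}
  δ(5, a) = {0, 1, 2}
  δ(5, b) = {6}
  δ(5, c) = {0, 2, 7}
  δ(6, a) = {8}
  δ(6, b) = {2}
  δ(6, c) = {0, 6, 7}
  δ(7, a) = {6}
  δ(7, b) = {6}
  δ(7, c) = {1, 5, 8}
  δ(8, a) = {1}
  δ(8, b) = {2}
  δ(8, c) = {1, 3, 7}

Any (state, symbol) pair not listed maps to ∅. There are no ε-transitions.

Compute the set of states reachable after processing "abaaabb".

{0, 2, 6, 8}

Start in {0}.
Read 'a': 0→{4, 5}; now {4, 5}.
Read 'b': 4→{0, 8}, 5→{6}; now {0, 6, 8}.
Read 'a': 0→{4, 5}, 6→{8}, 8→{1}; now {1, 4, 5, 8}.
Read 'a': 1→{2, 3}, 4→{0, 3, 4}, 5→{0, 1, 2}, 8→{1}; now {0, 1, 2, 3, 4}.
Read 'a': 0→{4, 5}, 1→{2, 3}, 2→{2, 7}, 3→{3, 5}, 4→{0, 3, 4}; now {0, 2, 3, 4, 5, 7}.
Read 'b': 0→∅, 2→{0, 4, 7}, 3→∅, 4→{0, 8}, 5→{6}, 7→{6}; now {0, 4, 6, 7, 8}.
Read 'b': 0→∅, 4→{0, 8}, 6→{2}, 7→{6}, 8→{2}; now {0, 2, 6, 8}.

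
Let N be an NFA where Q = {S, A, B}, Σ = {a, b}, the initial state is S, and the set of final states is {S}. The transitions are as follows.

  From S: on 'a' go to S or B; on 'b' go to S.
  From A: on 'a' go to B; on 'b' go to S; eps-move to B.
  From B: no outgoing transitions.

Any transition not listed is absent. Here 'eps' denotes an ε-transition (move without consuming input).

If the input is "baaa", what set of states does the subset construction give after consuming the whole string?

{S, B}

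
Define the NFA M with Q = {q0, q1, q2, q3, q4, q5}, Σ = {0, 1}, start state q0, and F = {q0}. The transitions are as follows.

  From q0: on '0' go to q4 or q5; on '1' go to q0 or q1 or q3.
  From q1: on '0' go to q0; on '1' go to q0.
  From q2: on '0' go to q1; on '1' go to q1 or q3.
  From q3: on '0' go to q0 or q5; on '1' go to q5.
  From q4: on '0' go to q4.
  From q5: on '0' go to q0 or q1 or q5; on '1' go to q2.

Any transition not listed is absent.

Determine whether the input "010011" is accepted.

Yes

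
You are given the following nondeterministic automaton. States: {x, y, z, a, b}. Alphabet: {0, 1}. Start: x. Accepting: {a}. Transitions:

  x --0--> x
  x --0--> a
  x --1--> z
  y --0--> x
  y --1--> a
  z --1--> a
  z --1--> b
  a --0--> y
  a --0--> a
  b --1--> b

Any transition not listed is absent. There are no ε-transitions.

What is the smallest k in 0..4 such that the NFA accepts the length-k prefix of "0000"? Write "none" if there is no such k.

1

Start in {x}.
Read '0': {x} → {x, a}.
None of the earlier sets intersect F, but {x, a} does.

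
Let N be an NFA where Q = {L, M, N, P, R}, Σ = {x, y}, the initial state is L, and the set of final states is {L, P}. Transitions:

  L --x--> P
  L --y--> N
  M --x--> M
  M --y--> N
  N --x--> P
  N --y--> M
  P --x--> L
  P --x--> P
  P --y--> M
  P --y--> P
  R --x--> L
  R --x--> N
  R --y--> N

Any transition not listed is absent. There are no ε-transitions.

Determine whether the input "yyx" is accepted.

No

Start in {L}.
Read 'y': L→{N}; now {N}.
Read 'y': N→{M}; now {M}.
Read 'x': M→{M}; now {M}.
The final set {M} contains no accepting state.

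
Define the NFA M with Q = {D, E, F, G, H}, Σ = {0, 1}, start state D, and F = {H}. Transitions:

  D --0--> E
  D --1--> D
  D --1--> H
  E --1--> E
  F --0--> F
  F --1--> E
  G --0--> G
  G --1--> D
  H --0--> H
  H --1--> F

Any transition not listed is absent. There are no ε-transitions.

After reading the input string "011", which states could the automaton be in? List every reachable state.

Start in {D}.
Read '0': D→{E}; now {E}.
Read '1': E→{E}; now {E}.
Read '1': E→{E}; now {E}.

{E}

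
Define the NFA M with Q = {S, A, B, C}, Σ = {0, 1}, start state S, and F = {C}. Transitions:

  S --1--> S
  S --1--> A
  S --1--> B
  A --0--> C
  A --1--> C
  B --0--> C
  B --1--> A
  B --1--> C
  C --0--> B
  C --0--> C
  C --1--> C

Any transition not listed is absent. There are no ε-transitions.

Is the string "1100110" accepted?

Start in {S}.
Read '1': {S} → {S, A, B}.
Read '1': {S, A, B} → {S, A, B, C}.
Read '0': {S, A, B, C} → {B, C}.
Read '0': {B, C} → {B, C}.
Read '1': {B, C} → {A, C}.
Read '1': {A, C} → {C}.
Read '0': {C} → {B, C}.
The final set {B, C} contains the accepting state C.

Yes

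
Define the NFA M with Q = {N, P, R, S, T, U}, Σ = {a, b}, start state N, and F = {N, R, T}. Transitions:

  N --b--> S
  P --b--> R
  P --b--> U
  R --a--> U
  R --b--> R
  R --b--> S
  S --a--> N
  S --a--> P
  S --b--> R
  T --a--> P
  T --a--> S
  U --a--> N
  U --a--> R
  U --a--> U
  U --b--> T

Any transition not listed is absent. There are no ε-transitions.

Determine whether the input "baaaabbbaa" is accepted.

Start in {N}.
Read 'b': N→{S}; now {S}.
Read 'a': S→{N, P}; now {N, P}.
Read 'a': N→∅, P→∅; now ∅.
The set is empty and remains empty for the remaining 7 symbols.
The final set ∅ contains no accepting state.

No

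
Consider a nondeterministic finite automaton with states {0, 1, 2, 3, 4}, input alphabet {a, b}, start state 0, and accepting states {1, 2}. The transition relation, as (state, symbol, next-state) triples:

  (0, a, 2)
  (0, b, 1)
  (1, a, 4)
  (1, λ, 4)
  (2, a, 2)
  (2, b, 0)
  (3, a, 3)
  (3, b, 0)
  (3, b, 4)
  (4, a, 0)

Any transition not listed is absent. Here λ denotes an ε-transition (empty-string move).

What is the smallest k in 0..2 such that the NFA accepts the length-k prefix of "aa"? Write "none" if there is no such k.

Start in {0}.
Read 'a': 0→{2}; now {2}.
None of the earlier sets intersect F, but {2} does.

1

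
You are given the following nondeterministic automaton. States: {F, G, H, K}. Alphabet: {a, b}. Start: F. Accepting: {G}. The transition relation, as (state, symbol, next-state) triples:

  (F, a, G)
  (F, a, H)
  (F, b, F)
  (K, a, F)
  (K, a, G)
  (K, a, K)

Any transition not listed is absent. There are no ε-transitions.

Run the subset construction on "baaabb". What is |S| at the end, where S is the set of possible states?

Start in {F}.
Read 'b': F→{F}; now {F}.
Read 'a': F→{G, H}; now {G, H}.
Read 'a': G→∅, H→∅; now ∅.
The set is empty and remains empty for the remaining 3 symbols.
That set has 0 states.

0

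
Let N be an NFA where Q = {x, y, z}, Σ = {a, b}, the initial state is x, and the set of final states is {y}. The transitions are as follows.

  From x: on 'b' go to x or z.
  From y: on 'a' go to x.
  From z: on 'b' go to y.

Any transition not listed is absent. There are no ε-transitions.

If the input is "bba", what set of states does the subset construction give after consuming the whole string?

Start in {x}.
Read 'b': x→{x, z}; now {x, z}.
Read 'b': x→{x, z}, z→{y}; now {x, y, z}.
Read 'a': x→∅, y→{x}, z→∅; now {x}.

{x}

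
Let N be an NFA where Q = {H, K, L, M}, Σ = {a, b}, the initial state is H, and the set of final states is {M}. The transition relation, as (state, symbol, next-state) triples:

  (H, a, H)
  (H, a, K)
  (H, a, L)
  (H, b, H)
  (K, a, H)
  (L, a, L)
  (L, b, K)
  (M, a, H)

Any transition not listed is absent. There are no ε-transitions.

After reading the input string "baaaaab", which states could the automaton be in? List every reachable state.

Start in {H}.
Read 'b': {H} → {H}.
Read 'a': {H} → {H, K, L}.
Read 'a': {H, K, L} → {H, K, L}.
Read 'a': {H, K, L} → {H, K, L}.
Read 'a': {H, K, L} → {H, K, L}.
Read 'a': {H, K, L} → {H, K, L}.
Read 'b': {H, K, L} → {H, K}.

{H, K}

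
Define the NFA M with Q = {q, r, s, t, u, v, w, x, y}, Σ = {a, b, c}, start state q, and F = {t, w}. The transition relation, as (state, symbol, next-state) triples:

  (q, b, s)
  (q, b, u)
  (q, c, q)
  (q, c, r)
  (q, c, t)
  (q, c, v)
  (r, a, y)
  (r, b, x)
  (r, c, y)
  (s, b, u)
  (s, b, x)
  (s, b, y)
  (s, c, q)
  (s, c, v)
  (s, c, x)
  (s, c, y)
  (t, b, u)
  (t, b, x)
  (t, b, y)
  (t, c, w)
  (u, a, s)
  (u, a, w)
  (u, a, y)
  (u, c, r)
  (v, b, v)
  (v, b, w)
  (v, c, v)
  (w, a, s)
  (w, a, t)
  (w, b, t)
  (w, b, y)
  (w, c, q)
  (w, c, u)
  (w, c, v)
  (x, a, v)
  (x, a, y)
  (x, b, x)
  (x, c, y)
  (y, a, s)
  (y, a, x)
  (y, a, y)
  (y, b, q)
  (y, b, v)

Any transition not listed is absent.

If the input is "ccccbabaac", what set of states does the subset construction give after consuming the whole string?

Start in {q}.
Read 'c': q→{q, r, t, v}; now {q, r, t, v}.
Read 'c': q→{q, r, t, v}, r→{y}, t→{w}, v→{v}; now {q, r, t, v, w, y}.
Read 'c': q→{q, r, t, v}, r→{y}, t→{w}, v→{v}, w→{q, u, v}, y→∅; now {q, r, t, u, v, w, y}.
Read 'c': q→{q, r, t, v}, r→{y}, t→{w}, u→{r}, v→{v}, w→{q, u, v}, y→∅; now {q, r, t, u, v, w, y}.
Read 'b': q→{s, u}, r→{x}, t→{u, x, y}, u→∅, v→{v, w}, w→{t, y}, y→{q, v}; now {q, s, t, u, v, w, x, y}.
Read 'a': q→∅, s→∅, t→∅, u→{s, w, y}, v→∅, w→{s, t}, x→{v, y}, y→{s, x, y}; now {s, t, v, w, x, y}.
Read 'b': s→{u, x, y}, t→{u, x, y}, v→{v, w}, w→{t, y}, x→{x}, y→{q, v}; now {q, t, u, v, w, x, y}.
Read 'a': q→∅, t→∅, u→{s, w, y}, v→∅, w→{s, t}, x→{v, y}, y→{s, x, y}; now {s, t, v, w, x, y}.
Read 'a': s→∅, t→∅, v→∅, w→{s, t}, x→{v, y}, y→{s, x, y}; now {s, t, v, x, y}.
Read 'c': s→{q, v, x, y}, t→{w}, v→{v}, x→{y}, y→∅; now {q, v, w, x, y}.

{q, v, w, x, y}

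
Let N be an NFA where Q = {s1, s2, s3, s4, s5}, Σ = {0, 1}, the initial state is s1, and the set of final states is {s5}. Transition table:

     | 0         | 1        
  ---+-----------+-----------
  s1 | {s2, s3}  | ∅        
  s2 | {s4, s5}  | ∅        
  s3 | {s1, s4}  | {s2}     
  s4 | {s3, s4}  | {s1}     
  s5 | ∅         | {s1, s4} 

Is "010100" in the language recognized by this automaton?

Start in {s1}.
Read '0': {s1} → {s2, s3}.
Read '1': {s2, s3} → {s2}.
Read '0': {s2} → {s4, s5}.
Read '1': {s4, s5} → {s1, s4}.
Read '0': {s1, s4} → {s2, s3, s4}.
Read '0': {s2, s3, s4} → {s1, s3, s4, s5}.
The final set {s1, s3, s4, s5} contains the accepting state s5.

Yes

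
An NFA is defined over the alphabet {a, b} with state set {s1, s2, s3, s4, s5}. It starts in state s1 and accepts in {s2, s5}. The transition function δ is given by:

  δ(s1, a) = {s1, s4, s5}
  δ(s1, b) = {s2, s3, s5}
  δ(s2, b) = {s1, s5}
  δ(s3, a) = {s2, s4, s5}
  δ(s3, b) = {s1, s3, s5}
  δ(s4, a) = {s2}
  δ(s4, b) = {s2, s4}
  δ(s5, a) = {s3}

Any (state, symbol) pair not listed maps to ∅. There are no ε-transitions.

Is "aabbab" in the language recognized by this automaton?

Yes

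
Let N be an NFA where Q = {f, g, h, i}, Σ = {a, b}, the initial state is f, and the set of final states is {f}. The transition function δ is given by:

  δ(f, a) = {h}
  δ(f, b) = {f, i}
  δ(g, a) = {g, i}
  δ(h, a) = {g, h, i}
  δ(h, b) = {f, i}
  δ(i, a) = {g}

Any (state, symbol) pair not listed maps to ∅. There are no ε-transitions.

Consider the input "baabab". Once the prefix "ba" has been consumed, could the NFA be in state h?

Yes

Start in {f}.
Read 'b': {f} → {f, i}.
Read 'a': {f, i} → {g, h}.
State h is in {g, h}.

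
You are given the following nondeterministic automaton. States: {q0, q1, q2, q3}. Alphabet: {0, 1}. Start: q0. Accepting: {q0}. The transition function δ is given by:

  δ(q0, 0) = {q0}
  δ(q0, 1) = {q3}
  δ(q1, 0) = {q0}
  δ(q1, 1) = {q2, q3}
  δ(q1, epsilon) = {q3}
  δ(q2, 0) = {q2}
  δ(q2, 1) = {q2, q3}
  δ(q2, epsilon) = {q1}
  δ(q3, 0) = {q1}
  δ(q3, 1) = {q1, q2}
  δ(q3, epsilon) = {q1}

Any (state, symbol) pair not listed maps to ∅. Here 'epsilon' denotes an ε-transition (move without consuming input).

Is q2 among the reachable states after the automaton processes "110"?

Start in {q0}.
Read '1': {q0} → {q1, q3}.
Read '1': {q1, q3} → {q1, q2, q3}.
Read '0': {q1, q2, q3} → {q0, q1, q2, q3}.
State q2 is in {q0, q1, q2, q3}.

Yes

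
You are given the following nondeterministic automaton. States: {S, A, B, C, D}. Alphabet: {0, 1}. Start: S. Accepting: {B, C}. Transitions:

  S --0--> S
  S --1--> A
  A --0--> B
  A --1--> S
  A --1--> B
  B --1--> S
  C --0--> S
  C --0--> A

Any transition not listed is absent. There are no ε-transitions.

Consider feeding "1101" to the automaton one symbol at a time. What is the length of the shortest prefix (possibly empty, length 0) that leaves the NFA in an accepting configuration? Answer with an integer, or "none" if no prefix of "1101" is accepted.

Start in {S}.
Read '1': S→{A}; now {A}.
Read '1': A→{S, B}; now {S, B}.
None of the earlier sets intersect F, but {S, B} does.

2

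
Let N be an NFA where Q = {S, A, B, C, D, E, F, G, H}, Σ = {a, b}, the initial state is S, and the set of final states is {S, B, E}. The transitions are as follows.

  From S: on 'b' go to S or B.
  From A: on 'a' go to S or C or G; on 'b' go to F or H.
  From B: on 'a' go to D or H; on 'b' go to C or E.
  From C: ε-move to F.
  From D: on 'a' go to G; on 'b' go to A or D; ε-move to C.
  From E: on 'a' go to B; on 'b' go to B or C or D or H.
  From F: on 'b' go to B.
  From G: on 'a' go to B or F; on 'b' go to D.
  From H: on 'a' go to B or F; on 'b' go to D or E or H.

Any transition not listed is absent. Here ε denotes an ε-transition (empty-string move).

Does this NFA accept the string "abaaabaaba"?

Start in {S}.
Read 'a': {S} → ∅.
The set is empty and remains empty for the remaining 9 symbols.
The final set ∅ contains no accepting state.

No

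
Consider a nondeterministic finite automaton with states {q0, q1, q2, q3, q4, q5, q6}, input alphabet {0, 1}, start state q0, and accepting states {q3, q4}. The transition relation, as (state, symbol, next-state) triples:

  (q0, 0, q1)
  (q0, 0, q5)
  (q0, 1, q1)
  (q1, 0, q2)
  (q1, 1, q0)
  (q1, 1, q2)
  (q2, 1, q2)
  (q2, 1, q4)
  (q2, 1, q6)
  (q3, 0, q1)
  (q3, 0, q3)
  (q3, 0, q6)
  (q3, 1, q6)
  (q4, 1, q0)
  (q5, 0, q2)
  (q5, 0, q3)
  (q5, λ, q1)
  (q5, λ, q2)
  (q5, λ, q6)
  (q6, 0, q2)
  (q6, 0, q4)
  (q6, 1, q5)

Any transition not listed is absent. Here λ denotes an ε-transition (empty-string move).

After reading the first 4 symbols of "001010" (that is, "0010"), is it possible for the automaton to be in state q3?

Start in {q0}.
Read '0': q0→{q1, q5}; union {q1, q5}; ε-closure = {q1, q2, q5, q6}.
Read '0': q1→{q2}, q2→∅, q5→{q2, q3}, q6→{q2, q4}; now {q2, q3, q4}.
Read '1': q2→{q2, q4, q6}, q3→{q6}, q4→{q0}; now {q0, q2, q4, q6}.
Read '0': q0→{q1, q5}, q2→∅, q4→∅, q6→{q2, q4}; union {q1, q2, q4, q5}; ε-closure = {q1, q2, q4, q5, q6}.
State q3 is not in {q1, q2, q4, q5, q6}.

No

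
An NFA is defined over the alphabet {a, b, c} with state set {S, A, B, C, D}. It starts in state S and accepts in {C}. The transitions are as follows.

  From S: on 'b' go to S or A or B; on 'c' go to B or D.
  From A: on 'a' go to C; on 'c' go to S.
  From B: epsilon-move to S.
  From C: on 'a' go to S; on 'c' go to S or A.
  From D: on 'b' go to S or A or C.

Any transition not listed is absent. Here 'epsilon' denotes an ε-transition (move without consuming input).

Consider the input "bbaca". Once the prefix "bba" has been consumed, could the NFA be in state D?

Start in {S}.
Read 'b': S→{S, A, B}; now {S, A, B}.
Read 'b': S→{S, A, B}, A→∅, B→∅; now {S, A, B}.
Read 'a': S→∅, A→{C}, B→∅; now {C}.
State D is not in {C}.

No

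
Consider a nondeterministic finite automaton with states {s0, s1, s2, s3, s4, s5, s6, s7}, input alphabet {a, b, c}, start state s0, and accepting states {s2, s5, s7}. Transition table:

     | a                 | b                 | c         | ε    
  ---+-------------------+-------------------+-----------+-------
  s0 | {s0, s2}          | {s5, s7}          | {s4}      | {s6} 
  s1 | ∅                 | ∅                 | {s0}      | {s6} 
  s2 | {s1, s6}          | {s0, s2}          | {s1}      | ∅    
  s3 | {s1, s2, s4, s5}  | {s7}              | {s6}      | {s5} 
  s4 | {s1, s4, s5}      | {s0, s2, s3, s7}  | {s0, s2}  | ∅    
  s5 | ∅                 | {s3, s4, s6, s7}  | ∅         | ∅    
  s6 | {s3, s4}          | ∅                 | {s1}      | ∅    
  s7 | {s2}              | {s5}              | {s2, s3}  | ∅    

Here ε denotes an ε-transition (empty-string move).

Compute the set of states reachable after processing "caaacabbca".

{s0, s1, s2, s3, s4, s5, s6}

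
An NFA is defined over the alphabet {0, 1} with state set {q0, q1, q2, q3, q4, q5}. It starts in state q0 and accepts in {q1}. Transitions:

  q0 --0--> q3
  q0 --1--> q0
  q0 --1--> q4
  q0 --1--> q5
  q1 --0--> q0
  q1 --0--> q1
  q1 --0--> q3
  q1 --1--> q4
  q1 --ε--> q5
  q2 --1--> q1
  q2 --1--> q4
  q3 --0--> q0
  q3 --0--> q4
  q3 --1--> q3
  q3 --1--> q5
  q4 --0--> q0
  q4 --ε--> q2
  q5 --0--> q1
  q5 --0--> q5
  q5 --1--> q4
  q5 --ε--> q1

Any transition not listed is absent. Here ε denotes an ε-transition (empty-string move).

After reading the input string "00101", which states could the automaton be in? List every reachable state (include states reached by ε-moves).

{q0, q1, q2, q3, q4, q5}

Start in {q0}.
Read '0': q0→{q3}; now {q3}.
Read '0': q3→{q0, q4}; union {q0, q4}; ε-closure = {q0, q2, q4}.
Read '1': q0→{q0, q4, q5}, q2→{q1, q4}, q4→∅; union {q0, q1, q4, q5}; ε-closure = {q0, q1, q2, q4, q5}.
Read '0': q0→{q3}, q1→{q0, q1, q3}, q2→∅, q4→{q0}, q5→{q1, q5}; now {q0, q1, q3, q5}.
Read '1': q0→{q0, q4, q5}, q1→{q4}, q3→{q3, q5}, q5→{q4}; union {q0, q3, q4, q5}; ε-closure = {q0, q1, q2, q3, q4, q5}.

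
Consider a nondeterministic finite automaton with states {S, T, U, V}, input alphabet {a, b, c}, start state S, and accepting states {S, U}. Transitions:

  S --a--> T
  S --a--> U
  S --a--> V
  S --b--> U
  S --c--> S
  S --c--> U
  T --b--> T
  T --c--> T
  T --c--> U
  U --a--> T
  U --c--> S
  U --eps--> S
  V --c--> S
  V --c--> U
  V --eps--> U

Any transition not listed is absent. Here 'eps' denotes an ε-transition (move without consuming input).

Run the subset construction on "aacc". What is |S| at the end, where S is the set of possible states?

3

Start in {S}.
Read 'a': S→{T, U, V}; union {T, U, V}; ε-closure = {S, T, U, V}.
Read 'a': S→{T, U, V}, T→∅, U→{T}, V→∅; union {T, U, V}; ε-closure = {S, T, U, V}.
Read 'c': S→{S, U}, T→{T, U}, U→{S}, V→{S, U}; now {S, T, U}.
Read 'c': S→{S, U}, T→{T, U}, U→{S}; now {S, T, U}.
That set has 3 states.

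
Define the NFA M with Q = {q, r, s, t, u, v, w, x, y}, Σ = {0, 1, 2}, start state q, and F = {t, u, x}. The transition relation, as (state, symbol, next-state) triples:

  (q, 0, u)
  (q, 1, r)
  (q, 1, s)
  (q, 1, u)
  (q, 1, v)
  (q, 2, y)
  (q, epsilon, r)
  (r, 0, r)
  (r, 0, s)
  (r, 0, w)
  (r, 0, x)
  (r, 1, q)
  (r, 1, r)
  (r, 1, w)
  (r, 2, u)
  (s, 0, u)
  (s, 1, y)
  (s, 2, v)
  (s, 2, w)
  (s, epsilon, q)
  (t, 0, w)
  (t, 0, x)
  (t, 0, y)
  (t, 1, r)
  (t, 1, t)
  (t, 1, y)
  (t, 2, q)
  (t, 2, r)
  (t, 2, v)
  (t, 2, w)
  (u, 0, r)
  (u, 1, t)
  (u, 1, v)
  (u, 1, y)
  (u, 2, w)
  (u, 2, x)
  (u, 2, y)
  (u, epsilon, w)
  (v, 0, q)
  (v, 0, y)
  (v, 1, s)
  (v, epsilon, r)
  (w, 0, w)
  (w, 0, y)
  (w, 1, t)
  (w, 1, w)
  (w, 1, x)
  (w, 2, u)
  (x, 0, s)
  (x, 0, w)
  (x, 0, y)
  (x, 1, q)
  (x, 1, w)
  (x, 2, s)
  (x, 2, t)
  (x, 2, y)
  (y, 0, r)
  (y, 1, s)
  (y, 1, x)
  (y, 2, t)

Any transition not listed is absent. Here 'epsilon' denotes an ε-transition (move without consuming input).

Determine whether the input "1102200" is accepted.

Yes

Start: ε-closure({q}) = {q, r}.
Read '1': {q, r} → {q, r, s, u, v, w}.
Read '1': {q, r, s, u, v, w} → {q, r, s, t, u, v, w, x, y}.
Read '0': {q, r, s, t, u, v, w, x, y} → {q, r, s, u, w, x, y}.
Read '2': {q, r, s, u, w, x, y} → {q, r, s, t, u, v, w, x, y}.
Read '2': {q, r, s, t, u, v, w, x, y} → {q, r, s, t, u, v, w, x, y}.
Read '0': {q, r, s, t, u, v, w, x, y} → {q, r, s, u, w, x, y}.
Read '0': {q, r, s, u, w, x, y} → {q, r, s, u, w, x, y}.
The final set {q, r, s, u, w, x, y} contains the accepting states u, x.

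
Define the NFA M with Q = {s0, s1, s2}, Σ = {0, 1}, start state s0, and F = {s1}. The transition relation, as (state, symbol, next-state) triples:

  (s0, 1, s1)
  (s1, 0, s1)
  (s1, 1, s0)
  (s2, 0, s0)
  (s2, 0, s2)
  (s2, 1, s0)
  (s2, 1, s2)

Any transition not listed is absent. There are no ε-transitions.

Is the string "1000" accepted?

Yes

Start in {s0}.
Read '1': {s0} → {s1}.
Read '0': {s1} → {s1}.
Read '0': {s1} → {s1}.
Read '0': {s1} → {s1}.
The final set {s1} contains the accepting state s1.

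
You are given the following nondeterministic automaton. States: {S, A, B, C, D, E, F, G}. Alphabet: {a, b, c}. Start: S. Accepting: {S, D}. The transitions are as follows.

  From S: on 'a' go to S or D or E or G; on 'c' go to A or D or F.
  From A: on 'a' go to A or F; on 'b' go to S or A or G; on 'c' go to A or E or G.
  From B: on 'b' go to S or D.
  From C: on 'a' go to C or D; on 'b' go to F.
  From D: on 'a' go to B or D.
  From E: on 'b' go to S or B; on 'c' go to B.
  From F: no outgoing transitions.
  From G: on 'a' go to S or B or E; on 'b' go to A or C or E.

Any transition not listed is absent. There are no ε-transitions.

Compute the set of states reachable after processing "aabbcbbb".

{S, A, B, C, D, E, F, G}

Start in {S}.
Read 'a': S→{S, D, E, G}; now {S, D, E, G}.
Read 'a': S→{S, D, E, G}, D→{B, D}, E→∅, G→{S, B, E}; now {S, B, D, E, G}.
Read 'b': S→∅, B→{S, D}, D→∅, E→{S, B}, G→{A, C, E}; now {S, A, B, C, D, E}.
Read 'b': S→∅, A→{S, A, G}, B→{S, D}, C→{F}, D→∅, E→{S, B}; now {S, A, B, D, F, G}.
Read 'c': S→{A, D, F}, A→{A, E, G}, B→∅, D→∅, F→∅, G→∅; now {A, D, E, F, G}.
Read 'b': A→{S, A, G}, D→∅, E→{S, B}, F→∅, G→{A, C, E}; now {S, A, B, C, E, G}.
Read 'b': S→∅, A→{S, A, G}, B→{S, D}, C→{F}, E→{S, B}, G→{A, C, E}; now {S, A, B, C, D, E, F, G}.
Read 'b': S→∅, A→{S, A, G}, B→{S, D}, C→{F}, D→∅, E→{S, B}, F→∅, G→{A, C, E}; now {S, A, B, C, D, E, F, G}.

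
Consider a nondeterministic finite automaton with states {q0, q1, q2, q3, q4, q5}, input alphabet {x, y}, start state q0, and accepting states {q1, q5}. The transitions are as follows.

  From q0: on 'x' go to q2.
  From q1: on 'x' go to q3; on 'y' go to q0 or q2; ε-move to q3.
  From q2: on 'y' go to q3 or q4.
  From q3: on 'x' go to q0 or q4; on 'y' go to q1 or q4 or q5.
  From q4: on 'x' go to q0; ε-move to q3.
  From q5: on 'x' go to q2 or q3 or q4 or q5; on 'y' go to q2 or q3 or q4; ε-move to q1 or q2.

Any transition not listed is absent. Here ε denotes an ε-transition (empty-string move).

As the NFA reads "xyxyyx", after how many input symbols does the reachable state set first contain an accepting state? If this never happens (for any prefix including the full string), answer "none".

4

Start in {q0}.
Read 'x': q0→{q2}; now {q2}.
Read 'y': q2→{q3, q4}; now {q3, q4}.
Read 'x': q3→{q0, q4}, q4→{q0}; union {q0, q4}; ε-closure = {q0, q3, q4}.
Read 'y': q0→∅, q3→{q1, q4, q5}, q4→∅; union {q1, q4, q5}; ε-closure = {q1, q2, q3, q4, q5}.
None of the earlier sets intersect F, but {q1, q2, q3, q4, q5} does.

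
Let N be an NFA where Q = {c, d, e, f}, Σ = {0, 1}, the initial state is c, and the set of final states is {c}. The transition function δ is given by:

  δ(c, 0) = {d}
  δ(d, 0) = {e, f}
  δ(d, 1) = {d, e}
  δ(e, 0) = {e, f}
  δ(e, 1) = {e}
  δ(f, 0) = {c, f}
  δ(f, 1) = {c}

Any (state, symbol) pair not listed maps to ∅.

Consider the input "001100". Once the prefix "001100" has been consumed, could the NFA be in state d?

No

Start in {c}.
Read '0': {c} → {d}.
Read '0': {d} → {e, f}.
Read '1': {e, f} → {c, e}.
Read '1': {c, e} → {e}.
Read '0': {e} → {e, f}.
Read '0': {e, f} → {c, e, f}.
State d is not in {c, e, f}.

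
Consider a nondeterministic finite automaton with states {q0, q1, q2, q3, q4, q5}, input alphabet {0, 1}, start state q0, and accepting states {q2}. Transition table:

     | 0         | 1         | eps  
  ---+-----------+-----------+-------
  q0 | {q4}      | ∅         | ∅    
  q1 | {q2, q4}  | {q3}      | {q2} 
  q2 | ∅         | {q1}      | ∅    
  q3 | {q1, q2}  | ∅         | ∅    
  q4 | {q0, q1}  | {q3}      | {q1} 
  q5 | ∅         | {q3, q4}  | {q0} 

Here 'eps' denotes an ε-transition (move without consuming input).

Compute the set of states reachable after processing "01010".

{q1, q2, q4}

Start in {q0}.
Read '0': {q0} → {q1, q2, q4}.
Read '1': {q1, q2, q4} → {q1, q2, q3}.
Read '0': {q1, q2, q3} → {q1, q2, q4}.
Read '1': {q1, q2, q4} → {q1, q2, q3}.
Read '0': {q1, q2, q3} → {q1, q2, q4}.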